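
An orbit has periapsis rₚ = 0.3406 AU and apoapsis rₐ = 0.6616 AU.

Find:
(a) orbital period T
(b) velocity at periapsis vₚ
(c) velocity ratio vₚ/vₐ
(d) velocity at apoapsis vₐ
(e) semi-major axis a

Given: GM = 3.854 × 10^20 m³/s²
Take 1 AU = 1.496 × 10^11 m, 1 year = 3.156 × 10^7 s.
rₚ = 0.3406 AU = 5.09538 × 10^10 m
rₐ = 0.6616 AU = 9.89754 × 10^10 m
GM = 3.854 × 10^20 m³/s²
a = (rₚ + rₐ)/2 = 7.49646 × 10^10 m
e = (rₐ − rₚ)/(rₐ + rₚ) = (4.80216 × 10^10) / (1.49929 × 10^11) = 0.320295
(a) a³ = 4.21277 × 10^32 m³;  T = 2π √(a³/GM) = 2π × 1.04551 × 10^6 s = 6.56913 × 10^6 s ≈ 0.2081 years
(b) vₚ² = GM (2/rₚ − 1/a) = 3.854 × 10^20 × (3.92513 × 10^-11 − 1.33396 × 10^-11) = 9.98635 × 10^9 m²/s²;  vₚ = 99931.7 m/s ≈ 21.08 AU/year
(c) vₚ/vₐ = rₐ/rₚ (angular momentum) = (9.89754 × 10^10) / (5.09538 × 10^10) = 1.94245 ≈ 1.942
(d) vₐ² = GM (2/rₐ − 1/a) = 3.854 × 10^20 × (2.0207 × 10^-11 − 1.33396 × 10^-11) = 2.6467 × 10^9 m²/s²;  vₐ = 51446.1 m/s ≈ 10.85 AU/year
(e) a = 7.49646 × 10^10 m ≈ 0.5011 AU

Final answer:
(a) orbital period T = 0.2081 years
(b) velocity at periapsis vₚ = 21.08 AU/year
(c) velocity ratio vₚ/vₐ = 1.942
(d) velocity at apoapsis vₐ = 10.85 AU/year
(e) semi-major axis a = 0.5011 AU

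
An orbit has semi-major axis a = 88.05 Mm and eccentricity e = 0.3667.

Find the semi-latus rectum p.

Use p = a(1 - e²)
a = 88.05 Mm = 8.805 × 10^7 m
e = 0.3667,  e² = 0.134469,  1 − e² = 0.865531
p = a(1 − e²) = 8.805 × 10^7 m × 0.865531 = 7.621 × 10^7 m ≈ 76.21 Mm

Final answer: p = 76.21 Mm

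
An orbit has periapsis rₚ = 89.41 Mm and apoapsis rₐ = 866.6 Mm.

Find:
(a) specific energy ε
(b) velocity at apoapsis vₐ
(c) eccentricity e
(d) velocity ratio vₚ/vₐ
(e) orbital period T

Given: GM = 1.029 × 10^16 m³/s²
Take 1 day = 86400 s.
rₚ = 89.41 Mm = 8.941 × 10^7 m
rₐ = 866.6 Mm = 8.666 × 10^8 m
GM = 1.029 × 10^16 m³/s²
a = (rₚ + rₐ)/2 = 4.78005 × 10^8 m
e = (rₐ − rₚ)/(rₐ + rₚ) = (7.7719 × 10^8) / (9.5601 × 10^8) = 0.812952
(a) 2a = 9.5601 × 10^8 m;  ε = −GM/(2a) = -1.07635 × 10^7 J/kg ≈ -10.76 MJ/kg
(b) vₐ² = GM (2/rₐ − 1/a) = 1.029 × 10^16 × (2.30787 × 10^-9 − 2.09203 × 10^-9) = 2.22101 × 10^6 m²/s²;  vₐ = 1490.31 m/s ≈ 1.49 km/s
(c) e = 0.812952 ≈ 0.813
(d) vₚ/vₐ = rₐ/rₚ (angular momentum) = (8.666 × 10^8) / (8.941 × 10^7) = 9.69243 ≈ 9.692
(e) a³ = 1.09219 × 10^26 m³;  T = 2π √(a³/GM) = 2π × 103025 s = 647323 s ≈ 7.492 days

Final answer:
(a) specific energy ε = -10.76 MJ/kg
(b) velocity at apoapsis vₐ = 1.49 km/s
(c) eccentricity e = 0.813
(d) velocity ratio vₚ/vₐ = 9.692
(e) orbital period T = 7.492 days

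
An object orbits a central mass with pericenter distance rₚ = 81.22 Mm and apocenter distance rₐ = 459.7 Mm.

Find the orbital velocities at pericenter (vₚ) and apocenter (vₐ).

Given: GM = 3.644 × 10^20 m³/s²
rₚ = 81.22 Mm = 8.122 × 10^7 m
rₐ = 459.7 Mm = 4.597 × 10^8 m
GM = 3.644 × 10^20 m³/s²
a = (rₚ + rₐ)/2 = 2.7046 × 10^8 m
Vis-viva: v² = GM (2/r − 1/a)
vₚ² = 3.644 × 10^20 × (2.46245 × 10^-8 − 3.6974 × 10^-9) = 7.62583 × 10^12 m²/s²
vₚ = 2.76149 × 10^6 m/s ≈ 2761 km/s
vₐ² = 3.644 × 10^20 × (4.35066 × 10^-9 − 3.6974 × 10^-9) = 2.38048 × 10^11 m²/s²
vₐ = 487901 m/s ≈ 487.9 km/s

Final answer: vₚ = 2761 km/s, vₐ = 487.9 km/s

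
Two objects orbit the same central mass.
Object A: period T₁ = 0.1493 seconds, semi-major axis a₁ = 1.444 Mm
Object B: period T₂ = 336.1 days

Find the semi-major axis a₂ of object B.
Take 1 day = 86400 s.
T₁ = 0.1493 seconds
T₂ = 336.1 days = 2.9039 × 10^7 s
a₁ = 1.444 Mm = 1.444 × 10^6 m
Kepler's third law: (T₂/T₁)² = (a₂/a₁)³  ⇒  a₂ = a₁ (T₂/T₁)^(2/3)
T₂/T₁ = 1.94501 × 10^8
(T₂/T₁)^(2/3) = 335698
a₂ = 1.444 × 10^6 m × 335698 = 4.84747 × 10^11 m ≈ 484.7 Gm

Final answer: a₂ = 484.7 Gm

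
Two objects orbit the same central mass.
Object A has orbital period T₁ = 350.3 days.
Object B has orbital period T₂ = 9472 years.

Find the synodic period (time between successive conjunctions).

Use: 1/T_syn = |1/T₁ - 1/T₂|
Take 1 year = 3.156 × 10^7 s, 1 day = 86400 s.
T₁ = 350.3 days = 3.02659 × 10^7 s
T₂ = 9472 years = 2.98936 × 10^11 s
1/T₁ = 3.30405 × 10^-8 s⁻¹
1/T₂ = 3.34519 × 10^-12 s⁻¹
|1/T₁ − 1/T₂| = 3.30371 × 10^-8 s⁻¹
T_syn = 1 / |1/T₁ − 1/T₂| = 3.0269 × 10^7 s ≈ 350.3 days

Final answer: T_syn = 350.3 days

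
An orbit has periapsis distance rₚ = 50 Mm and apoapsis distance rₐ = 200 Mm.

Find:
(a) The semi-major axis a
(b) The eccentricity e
rₚ = 50 Mm = 5 × 10^7 m
rₐ = 200 Mm = 2 × 10^8 m
(a) a = (rₚ + rₐ)/2 = 1.25 × 10^8 m ≈ 125 Mm
(b) e = (rₐ − rₚ)/(rₐ + rₚ) = (1.5 × 10^8) / (2.5 × 10^8) = 0.6

Final answer:
(a) a = 125 Mm
(b) e = 0.6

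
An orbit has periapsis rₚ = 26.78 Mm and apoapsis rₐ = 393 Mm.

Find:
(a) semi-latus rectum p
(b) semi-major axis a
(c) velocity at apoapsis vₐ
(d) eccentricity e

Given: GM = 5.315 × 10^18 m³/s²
rₚ = 26.78 Mm = 2.678 × 10^7 m
rₐ = 393 Mm = 3.93 × 10^8 m
GM = 5.315 × 10^18 m³/s²
a = (rₚ + rₐ)/2 = 2.0989 × 10^8 m
e = (rₐ − rₚ)/(rₐ + rₚ) = (3.6622 × 10^8) / (4.1978 × 10^8) = 0.872409
(a) 1 − e² = 0.238902;  p = a(1 − e²) = 2.0989 × 10^8 × 0.238902 = 5.01431 × 10^7 m ≈ 50.14 Mm
(b) a = 2.0989 × 10^8 m ≈ 209.9 Mm
(c) vₐ² = GM (2/rₐ − 1/a) = 5.315 × 10^18 × (5.08906 × 10^-9 − 4.7644 × 10^-9) = 1.72556 × 10^9 m²/s²;  vₐ = 41539.8 m/s ≈ 41.54 km/s
(d) e = 0.872409 ≈ 0.8724

Final answer:
(a) semi-latus rectum p = 50.14 Mm
(b) semi-major axis a = 209.9 Mm
(c) velocity at apoapsis vₐ = 41.54 km/s
(d) eccentricity e = 0.8724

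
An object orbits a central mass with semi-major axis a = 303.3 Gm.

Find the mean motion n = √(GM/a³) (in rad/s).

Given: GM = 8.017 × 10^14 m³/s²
a = 303.3 Gm = 3.033 × 10^11 m
GM = 8.017 × 10^14 m³/s²
a³ = 2.79008 × 10^34 m³
GM/a³ = (8.017 × 10^14) / (2.79008 × 10^34) = 2.87339 × 10^-20 s⁻²
n = √(GM/a³) = 1.69511 × 10^-10 rad/s ≈ 1.695 × 10^-10 rad/s

Final answer: n = 1.695 × 10^-10 rad/s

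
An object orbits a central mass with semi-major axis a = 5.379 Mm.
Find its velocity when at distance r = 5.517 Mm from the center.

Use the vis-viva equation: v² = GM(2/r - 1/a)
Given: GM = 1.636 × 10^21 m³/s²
a = 5.379 Mm = 5.379 × 10^6 m
r = 5.517 Mm = 5.517 × 10^6 m
GM = 1.636 × 10^21 m³/s²
2/r − 1/a = 3.62516 × 10^-7 − 1.85908 × 10^-7 = 1.76608 × 10^-7 m⁻¹
v² = GM (2/r − 1/a) = 2.8893 × 10^14 m²/s²
v = 1.69979 × 10^7 m/s ≈ 1.7 × 10^4 km/s

Final answer: 1.7 × 10^4 km/s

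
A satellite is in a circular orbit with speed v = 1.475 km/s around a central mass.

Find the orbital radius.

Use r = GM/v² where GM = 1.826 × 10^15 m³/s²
v = 1.475 km/s = 1475 m/s
GM = 1.826 × 10^15 m³/s²
v² = 2.17562 × 10^6 m²/s²
r = GM/v² = (1.826 × 10^15) / (2.17562 × 10^6) = 8.39299 × 10^8 m ≈ 8.393 × 10^8 m

Final answer: 8.393 × 10^8 m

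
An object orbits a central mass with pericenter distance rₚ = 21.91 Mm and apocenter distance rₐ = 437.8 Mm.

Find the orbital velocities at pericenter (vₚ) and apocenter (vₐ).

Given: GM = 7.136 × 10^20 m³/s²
rₚ = 21.91 Mm = 2.191 × 10^7 m
rₐ = 437.8 Mm = 4.378 × 10^8 m
GM = 7.136 × 10^20 m³/s²
a = (rₚ + rₐ)/2 = 2.29855 × 10^8 m
Vis-viva: v² = GM (2/r − 1/a)
vₚ² = 7.136 × 10^20 × (9.12825 × 10^-8 − 4.35057 × 10^-9) = 6.20346 × 10^13 m²/s²
vₚ = 7.87621 × 10^6 m/s ≈ 7876 km/s
vₐ² = 7.136 × 10^20 × (4.5683 × 10^-9 − 4.35057 × 10^-9) = 1.5537 × 10^11 m²/s²
vₐ = 394170 m/s ≈ 394.2 km/s

Final answer: vₚ = 7876 km/s, vₐ = 394.2 km/s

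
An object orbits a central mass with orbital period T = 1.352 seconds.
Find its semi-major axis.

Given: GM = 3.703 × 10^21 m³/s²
T = 1.352 seconds
GM = 3.703 × 10^21 m³/s²
Kepler's third law: a³ = GM T² / (4π²)
T² = 1.8279 s²
a³ = (3.703 × 10^21) × 1.8279 / (4π²) = 1.71454 × 10^20 m³
a = (a³)^(1/3) = 5.55541 × 10^6 m ≈ 5.555 Mm

Final answer: 5.555 Mm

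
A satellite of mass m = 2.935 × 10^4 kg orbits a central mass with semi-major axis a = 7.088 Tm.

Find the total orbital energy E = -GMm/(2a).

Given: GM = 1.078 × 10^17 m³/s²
a = 7.088 Tm = 7.088 × 10^12 m
GM = 1.078 × 10^17 m³/s²
2a = 1.4176 × 10^13 m
GMm = 1.078 × 10^17 × 29350 = 3.16393 × 10^21 m³·kg/s²
E = −GMm/(2a) = -2.23189 × 10^8 J ≈ -223.2 MJ

Final answer: -223.2 MJ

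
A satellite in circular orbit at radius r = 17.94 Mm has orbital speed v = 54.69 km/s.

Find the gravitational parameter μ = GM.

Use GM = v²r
r = 17.94 Mm = 1.794 × 10^7 m
v = 54.69 km/s = 54690 m/s
v² = 2.991 × 10^9 m²/s²
GM = v²r = 2.991 × 10^9 × 1.794 × 10^7 = 5.36585 × 10^16 m³/s²
GM ≈ 5.366 × 10^16 m³/s²

Final answer: GM = 5.366 × 10^16 m³/s²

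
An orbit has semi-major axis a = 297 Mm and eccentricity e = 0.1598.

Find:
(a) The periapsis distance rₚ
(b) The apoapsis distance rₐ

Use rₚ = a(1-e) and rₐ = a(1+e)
a = 297 Mm = 2.97 × 10^8 m
e = 0.1598:  1 − e = 0.8402,  1 + e = 1.1598
(a) rₚ = a(1 − e) = 2.97 × 10^8 m × 0.8402 = 2.49539 × 10^8 m ≈ 249.5 Mm
(b) rₐ = a(1 + e) = 2.97 × 10^8 m × 1.1598 = 3.44461 × 10^8 m ≈ 344.5 Mm

Final answer:
(a) rₚ = 249.5 Mm
(b) rₐ = 344.5 Mm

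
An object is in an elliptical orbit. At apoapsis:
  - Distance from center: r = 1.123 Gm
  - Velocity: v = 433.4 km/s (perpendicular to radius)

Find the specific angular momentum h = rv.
r = 1.123 Gm = 1.123 × 10^9 m
v = 433.4 km/s = 433400 m/s
h = rv = 1.123 × 10^9 × 433400 = 4.86708 × 10^14 m²/s ≈ 4.867 × 10^14 m²/s

Final answer: h = 4.867 × 10^14 m²/s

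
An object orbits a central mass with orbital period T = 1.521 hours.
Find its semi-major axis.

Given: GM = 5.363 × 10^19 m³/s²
T = 1.521 hours = 5475.6 s
GM = 5.363 × 10^19 m³/s²
Kepler's third law: a³ = GM T² / (4π²)
T² = 2.99822 × 10^7 s²
a³ = (5.363 × 10^19) × (2.99822 × 10^7) / (4π²) = 4.07297 × 10^25 m³
a = (a³)^(1/3) = 3.44062 × 10^8 m ≈ 3.441 × 10^8 m

Final answer: 3.441 × 10^8 m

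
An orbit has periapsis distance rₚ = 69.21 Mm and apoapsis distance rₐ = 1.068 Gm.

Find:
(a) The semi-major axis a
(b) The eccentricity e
rₚ = 69.21 Mm = 6.921 × 10^7 m
rₐ = 1.068 Gm = 1.068 × 10^9 m
(a) a = (rₚ + rₐ)/2 = 5.68605 × 10^8 m ≈ 568.6 Mm
(b) e = (rₐ − rₚ)/(rₐ + rₚ) = (9.9879 × 10^8) / (1.13721 × 10^9) = 0.878281

Final answer:
(a) a = 568.6 Mm
(b) e = 0.8783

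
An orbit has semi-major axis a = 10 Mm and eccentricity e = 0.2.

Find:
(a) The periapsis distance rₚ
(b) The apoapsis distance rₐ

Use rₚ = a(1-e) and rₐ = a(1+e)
a = 10 Mm = 1 × 10^7 m
e = 0.2:  1 − e = 0.8,  1 + e = 1.2
(a) rₚ = a(1 − e) = 1 × 10^7 m × 0.8 = 8 × 10^6 m ≈ 8 Mm
(b) rₐ = a(1 + e) = 1 × 10^7 m × 1.2 = 1.2 × 10^7 m ≈ 12 Mm

Final answer:
(a) rₚ = 8 Mm
(b) rₐ = 12 Mm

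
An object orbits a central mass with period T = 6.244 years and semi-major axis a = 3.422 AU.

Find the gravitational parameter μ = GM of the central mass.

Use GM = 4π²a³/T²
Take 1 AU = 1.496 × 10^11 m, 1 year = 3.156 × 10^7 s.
T = 6.244 years = 1.97061 × 10^8 s
a = 3.422 AU = 5.11931 × 10^11 m
a³ = 1.34164 × 10^35 m³
T² = 3.88329 × 10^16 s²
GM = 4π² × (1.34164 × 10^35) / (3.88329 × 10^16) = 1.36394 × 10^20 m³/s²
GM ≈ 1.364 × 10^20 m³/s²

Final answer: GM = 1.364 × 10^20 m³/s²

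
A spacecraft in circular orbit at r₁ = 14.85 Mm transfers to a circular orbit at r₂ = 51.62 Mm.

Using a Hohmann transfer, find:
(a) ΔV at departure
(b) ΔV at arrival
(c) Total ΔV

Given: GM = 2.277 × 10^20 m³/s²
r₁ = 14.85 Mm = 1.485 × 10^7 m
r₂ = 51.62 Mm = 5.162 × 10^7 m
GM = 2.277 × 10^20 m³/s²
Transfer ellipse: a_t = (r₁ + r₂)/2 = 3.3235 × 10^7 m
Circular speed at r₁: v₁ = √(GM/r₁) = 3.91578 × 10^6 m/s
Transfer speed at r₁ (periapsis): v₁ₜ = √(GM(2/r₁ − 1/a_t)) = 4.88011 × 10^6 m/s
(a) ΔV₁ = v₁ₜ − v₁ = 964328 m/s ≈ 964.3 km/s
Circular speed at r₂: v₂ = √(GM/r₂) = 2.10026 × 10^6 m/s
Transfer speed at r₂ (apoapsis): v₂ₜ = √(GM(2/r₂ − 1/a_t)) = 1.40391 × 10^6 m/s
(b) ΔV₂ = v₂ − v₂ₜ = 696352 m/s ≈ 696.4 km/s
(c) ΔV_total = ΔV₁ + ΔV₂ = 1.66068 × 10^6 m/s ≈ 1661 km/s

Final answer:
(a) ΔV₁ = 964.3 km/s
(b) ΔV₂ = 696.4 km/s
(c) ΔV_total = 1661 km/s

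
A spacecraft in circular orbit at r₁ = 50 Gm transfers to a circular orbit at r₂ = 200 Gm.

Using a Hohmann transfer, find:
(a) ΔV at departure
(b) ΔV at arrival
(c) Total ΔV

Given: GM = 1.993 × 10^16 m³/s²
r₁ = 50 Gm = 5 × 10^10 m
r₂ = 200 Gm = 2 × 10^11 m
GM = 1.993 × 10^16 m³/s²
Transfer ellipse: a_t = (r₁ + r₂)/2 = 1.25 × 10^11 m
Circular speed at r₁: v₁ = √(GM/r₁) = 631.348 m/s
Transfer speed at r₁ (periapsis): v₁ₜ = √(GM(2/r₁ − 1/a_t)) = 798.599 m/s
(a) ΔV₁ = v₁ₜ − v₁ = 167.251 m/s ≈ 167.3 m/s
Circular speed at r₂: v₂ = √(GM/r₂) = 315.674 m/s
Transfer speed at r₂ (apoapsis): v₂ₜ = √(GM(2/r₂ − 1/a_t)) = 199.65 m/s
(b) ΔV₂ = v₂ − v₂ₜ = 116.024 m/s ≈ 116 m/s
(c) ΔV_total = ΔV₁ + ΔV₂ = 283.275 m/s ≈ 283.3 m/s

Final answer:
(a) ΔV₁ = 167.3 m/s
(b) ΔV₂ = 116 m/s
(c) ΔV_total = 283.3 m/s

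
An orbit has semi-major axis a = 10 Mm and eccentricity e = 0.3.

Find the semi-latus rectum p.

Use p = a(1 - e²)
a = 10 Mm = 1 × 10^7 m
e = 0.3,  e² = 0.09,  1 − e² = 0.91
p = a(1 − e²) = 1 × 10^7 m × 0.91 = 9.1 × 10^6 m ≈ 9.1 Mm

Final answer: p = 9.1 Mm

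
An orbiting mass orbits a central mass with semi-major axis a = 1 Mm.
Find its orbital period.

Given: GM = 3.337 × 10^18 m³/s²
a = 1 Mm = 1 × 10^6 m
GM = 3.337 × 10^18 m³/s²
a³ = 1 × 10^18 m³
T = 2π √(a³/GM) = 2π √((1 × 10^18) / (3.337 × 10^18)) = 2π × 0.547422 s
T = 3.43955 s ≈ 3.44 seconds

Final answer: 3.44 seconds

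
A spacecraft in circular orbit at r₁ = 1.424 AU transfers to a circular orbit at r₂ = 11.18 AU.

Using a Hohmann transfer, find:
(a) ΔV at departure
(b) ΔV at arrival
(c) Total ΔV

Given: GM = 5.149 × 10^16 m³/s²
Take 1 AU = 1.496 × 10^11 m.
r₁ = 1.424 AU = 2.1303 × 10^11 m
r₂ = 11.18 AU = 1.67253 × 10^12 m
GM = 5.149 × 10^16 m³/s²
Transfer ellipse: a_t = (r₁ + r₂)/2 = 9.42779 × 10^11 m
Circular speed at r₁: v₁ = √(GM/r₁) = 491.633 m/s
Transfer speed at r₁ (periapsis): v₁ₜ = √(GM(2/r₁ − 1/a_t)) = 654.821 m/s
(a) ΔV₁ = v₁ₜ − v₁ = 163.188 m/s ≈ 163.2 m/s
Circular speed at r₂: v₂ = √(GM/r₂) = 175.459 m/s
Transfer speed at r₂ (apoapsis): v₂ₜ = √(GM(2/r₂ − 1/a_t)) = 83.4047 m/s
(b) ΔV₂ = v₂ − v₂ₜ = 92.0539 m/s ≈ 92.05 m/s
(c) ΔV_total = ΔV₁ + ΔV₂ = 255.242 m/s ≈ 255.2 m/s

Final answer:
(a) ΔV₁ = 163.2 m/s
(b) ΔV₂ = 92.05 m/s
(c) ΔV_total = 255.2 m/s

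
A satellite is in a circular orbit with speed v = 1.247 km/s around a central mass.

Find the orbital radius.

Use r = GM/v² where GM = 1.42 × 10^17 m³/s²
v = 1.247 km/s = 1247 m/s
GM = 1.42 × 10^17 m³/s²
v² = 1.55501 × 10^6 m²/s²
r = GM/v² = (1.42 × 10^17) / (1.55501 × 10^6) = 9.13178 × 10^10 m ≈ 91.32 Gm

Final answer: 91.32 Gm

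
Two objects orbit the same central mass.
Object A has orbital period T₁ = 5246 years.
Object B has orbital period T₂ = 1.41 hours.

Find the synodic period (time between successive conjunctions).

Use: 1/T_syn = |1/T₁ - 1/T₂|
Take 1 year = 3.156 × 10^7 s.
T₁ = 5246 years = 1.65564 × 10^11 s
T₂ = 1.41 hours = 5076 s
1/T₁ = 6.03997 × 10^-12 s⁻¹
1/T₂ = 0.000197006 s⁻¹
|1/T₁ − 1/T₂| = 0.000197006 s⁻¹
T_syn = 1 / |1/T₁ − 1/T₂| = 5076 s ≈ 1.41 hours

Final answer: T_syn = 1.41 hours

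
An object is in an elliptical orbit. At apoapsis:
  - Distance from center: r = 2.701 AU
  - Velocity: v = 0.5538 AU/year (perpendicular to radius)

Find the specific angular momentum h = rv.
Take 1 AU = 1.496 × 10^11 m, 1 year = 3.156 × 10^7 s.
r = 2.701 AU = 4.0407 × 10^11 m
v = 0.5538 AU/year = 2625.11 m/s
h = rv = 4.0407 × 10^11 × 2625.11 = 1.06073 × 10^15 m²/s ≈ 1.061 × 10^15 m²/s

Final answer: h = 1.061 × 10^15 m²/s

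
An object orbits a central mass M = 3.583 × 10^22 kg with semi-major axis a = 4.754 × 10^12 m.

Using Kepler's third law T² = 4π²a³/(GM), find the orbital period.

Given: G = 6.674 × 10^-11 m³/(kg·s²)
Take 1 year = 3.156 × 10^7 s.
M = 3.583 × 10^22 kg
GM = G × M = 6.674 × 10^-11 × 3.583 × 10^22 = 2.39129 × 10^12 m³/s²
a = 4.754 × 10^12 m
a³ = 1.07443 × 10^38 m³
T = 2π √(a³/GM) = 2π √((1.07443 × 10^38) / (2.39129 × 10^12)) = 2π × 6.70305 × 10^12 s
T = 4.21165 × 10^13 s ≈ 1.334 × 10^6 years

Final answer: 1.334 × 10^6 years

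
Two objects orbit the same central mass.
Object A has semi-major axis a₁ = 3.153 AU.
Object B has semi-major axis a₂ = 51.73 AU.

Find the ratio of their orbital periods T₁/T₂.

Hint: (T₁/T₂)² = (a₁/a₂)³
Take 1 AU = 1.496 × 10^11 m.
a₁ = 3.153 AU = 4.71689 × 10^11 m
a₂ = 51.73 AU = 7.73881 × 10^12 m
a₁/a₂ = 0.0609511
T₁/T₂ = (a₁/a₂)^(3/2) = (0.0609511)^1.5 = 0.0150478

Final answer: T₁/T₂ = 0.01505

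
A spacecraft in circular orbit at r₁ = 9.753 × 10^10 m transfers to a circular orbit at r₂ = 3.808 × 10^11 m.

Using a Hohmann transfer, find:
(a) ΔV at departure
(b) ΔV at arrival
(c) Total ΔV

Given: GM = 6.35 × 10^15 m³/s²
r₁ = 9.753 × 10^10 m
r₂ = 3.808 × 10^11 m
GM = 6.35 × 10^15 m³/s²
Transfer ellipse: a_t = (r₁ + r₂)/2 = 2.39165 × 10^11 m
Circular speed at r₁: v₁ = √(GM/r₁) = 255.163 m/s
Transfer speed at r₁ (periapsis): v₁ₜ = √(GM(2/r₁ − 1/a_t)) = 321.971 m/s
(a) ΔV₁ = v₁ₜ − v₁ = 66.8085 m/s ≈ 66.81 m/s
Circular speed at r₂: v₂ = √(GM/r₂) = 129.133 m/s
Transfer speed at r₂ (apoapsis): v₂ₜ = √(GM(2/r₂ − 1/a_t)) = 82.4629 m/s
(b) ΔV₂ = v₂ − v₂ₜ = 46.6704 m/s ≈ 46.67 m/s
(c) ΔV_total = ΔV₁ + ΔV₂ = 113.479 m/s ≈ 113.5 m/s

Final answer:
(a) ΔV₁ = 66.81 m/s
(b) ΔV₂ = 46.67 m/s
(c) ΔV_total = 113.5 m/s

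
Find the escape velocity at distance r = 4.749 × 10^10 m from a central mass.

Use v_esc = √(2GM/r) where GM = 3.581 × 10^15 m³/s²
r = 4.749 × 10^10 m
GM = 3.581 × 10^15 m³/s²
2GM/r = 2 × (3.581 × 10^15) / (4.749 × 10^10) = 150811 m²/s²
v_esc = √(2GM/r) = 388.344 m/s ≈ 388.3 m/s

Final answer: 388.3 m/s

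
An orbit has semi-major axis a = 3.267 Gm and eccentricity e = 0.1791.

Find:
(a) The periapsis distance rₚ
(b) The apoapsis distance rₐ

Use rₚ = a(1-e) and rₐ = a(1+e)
a = 3.267 Gm = 3.267 × 10^9 m
e = 0.1791:  1 − e = 0.8209,  1 + e = 1.1791
(a) rₚ = a(1 − e) = 3.267 × 10^9 m × 0.8209 = 2.68188 × 10^9 m ≈ 2.682 Gm
(b) rₐ = a(1 + e) = 3.267 × 10^9 m × 1.1791 = 3.85212 × 10^9 m ≈ 3.852 Gm

Final answer:
(a) rₚ = 2.682 Gm
(b) rₐ = 3.852 Gm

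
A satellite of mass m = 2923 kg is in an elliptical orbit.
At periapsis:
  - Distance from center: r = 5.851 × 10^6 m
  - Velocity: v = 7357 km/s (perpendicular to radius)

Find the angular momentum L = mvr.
r = 5.851 × 10^6 m
v = 7357 km/s = 7.357 × 10^6 m/s
vr = 7.357 × 10^6 × 5.851 × 10^6 = 4.30458 × 10^13 m²/s
L = m × vr = 2923 × 4.30458 × 10^13 = 1.25823 × 10^17 kg·m²/s ≈ 1.258 × 10^17 kg·m²/s

Final answer: L = 1.258 × 10^17 kg·m²/s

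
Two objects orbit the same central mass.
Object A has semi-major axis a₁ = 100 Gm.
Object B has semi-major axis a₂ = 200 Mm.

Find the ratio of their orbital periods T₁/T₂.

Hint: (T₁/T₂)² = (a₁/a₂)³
a₁ = 100 Gm = 1 × 10^11 m
a₂ = 200 Mm = 2 × 10^8 m
a₁/a₂ = 500
T₁/T₂ = (a₁/a₂)^(3/2) = (500)^1.5 = 11180.3

Final answer: T₁/T₂ = 1.118 × 10^4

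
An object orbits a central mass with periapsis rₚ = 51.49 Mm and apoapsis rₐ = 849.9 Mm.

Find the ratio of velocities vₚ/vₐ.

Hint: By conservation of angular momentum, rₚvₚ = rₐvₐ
rₚ = 51.49 Mm = 5.149 × 10^7 m
rₐ = 849.9 Mm = 8.499 × 10^8 m
rₚvₚ = rₐvₐ  ⇒  vₚ/vₐ = rₐ/rₚ
vₚ/vₐ = (8.499 × 10^8) / (5.149 × 10^7) = 16.5061

Final answer: vₚ/vₐ = 16.51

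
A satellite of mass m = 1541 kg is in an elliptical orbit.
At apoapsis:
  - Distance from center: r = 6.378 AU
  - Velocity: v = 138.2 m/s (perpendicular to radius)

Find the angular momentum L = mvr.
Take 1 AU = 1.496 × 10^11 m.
r = 6.378 AU = 9.54149 × 10^11 m
v = 138.2 m/s
vr = 138.2 × 9.54149 × 10^11 = 1.31863 × 10^14 m²/s
L = m × vr = 1541 × 1.31863 × 10^14 = 2.03201 × 10^17 kg·m²/s ≈ 2.032 × 10^17 kg·m²/s

Final answer: L = 2.032 × 10^17 kg·m²/s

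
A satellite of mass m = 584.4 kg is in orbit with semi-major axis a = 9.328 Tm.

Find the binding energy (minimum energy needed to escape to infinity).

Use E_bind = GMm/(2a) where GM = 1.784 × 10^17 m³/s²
a = 9.328 Tm = 9.328 × 10^12 m
GM = 1.784 × 10^17 m³/s²
m = 584.4 kg
GMm = 1.784 × 10^17 × 584.4 = 1.04257 × 10^20 m³·kg/s²
2a = 1.8656 × 10^13 m
E_bind = GMm/(2a) = 5.58839 × 10^6 J ≈ 5.588 MJ

Final answer: 5.588 MJ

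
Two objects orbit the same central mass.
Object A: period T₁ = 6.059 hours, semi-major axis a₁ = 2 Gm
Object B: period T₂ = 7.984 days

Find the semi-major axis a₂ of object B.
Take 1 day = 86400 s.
T₁ = 6.059 hours = 21812.4 s
T₂ = 7.984 days = 689818 s
a₁ = 2 Gm = 2 × 10^9 m
Kepler's third law: (T₂/T₁)² = (a₂/a₁)³  ⇒  a₂ = a₁ (T₂/T₁)^(2/3)
T₂/T₁ = 31.625
(T₂/T₁)^(2/3) = 10.0005
a₂ = 2 × 10^9 m × 10.0005 = 2.00009 × 10^10 m ≈ 20 Gm

Final answer: a₂ = 20 Gm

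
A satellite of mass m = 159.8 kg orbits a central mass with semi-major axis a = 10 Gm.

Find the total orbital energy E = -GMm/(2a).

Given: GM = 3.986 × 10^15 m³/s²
a = 10 Gm = 1 × 10^10 m
GM = 3.986 × 10^15 m³/s²
2a = 2 × 10^10 m
GMm = 3.986 × 10^15 × 159.8 = 6.36963 × 10^17 m³·kg/s²
E = −GMm/(2a) = -3.18481 × 10^7 J ≈ -31.85 MJ

Final answer: -31.85 MJ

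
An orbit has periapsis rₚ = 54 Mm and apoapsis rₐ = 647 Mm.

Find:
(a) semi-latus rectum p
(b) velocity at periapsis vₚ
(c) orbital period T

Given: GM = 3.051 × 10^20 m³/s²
rₚ = 54 Mm = 5.4 × 10^7 m
rₐ = 647 Mm = 6.47 × 10^8 m
GM = 3.051 × 10^20 m³/s²
a = (rₚ + rₐ)/2 = 3.505 × 10^8 m
e = (rₐ − rₚ)/(rₐ + rₚ) = (5.93 × 10^8) / (7.01 × 10^8) = 0.845934
(a) 1 − e² = 0.284395;  p = a(1 − e²) = 3.505 × 10^8 × 0.284395 = 9.96805 × 10^7 m ≈ 99.68 Mm
(b) vₚ² = GM (2/rₚ − 1/a) = 3.051 × 10^20 × (3.7037 × 10^-8 − 2.85307 × 10^-9) = 1.04295 × 10^13 m²/s²;  vₚ = 3.22948 × 10^6 m/s ≈ 3229 km/s
(c) a³ = 4.3059 × 10^25 m³;  T = 2π √(a³/GM) = 2π × 375.674 s = 2360.43 s ≈ 39.34 minutes

Final answer:
(a) semi-latus rectum p = 99.68 Mm
(b) velocity at periapsis vₚ = 3229 km/s
(c) orbital period T = 39.34 minutes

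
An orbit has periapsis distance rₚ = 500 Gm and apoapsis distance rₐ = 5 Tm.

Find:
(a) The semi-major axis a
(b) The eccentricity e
rₚ = 500 Gm = 5 × 10^11 m
rₐ = 5 Tm = 5 × 10^12 m
(a) a = (rₚ + rₐ)/2 = 2.75 × 10^12 m ≈ 2.75 Tm
(b) e = (rₐ − rₚ)/(rₐ + rₚ) = (4.5 × 10^12) / (5.5 × 10^12) = 0.818182

Final answer:
(a) a = 2.75 Tm
(b) e = 0.8182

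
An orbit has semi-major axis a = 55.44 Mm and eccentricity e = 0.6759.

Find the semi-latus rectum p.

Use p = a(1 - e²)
a = 55.44 Mm = 5.544 × 10^7 m
e = 0.6759,  e² = 0.456841,  1 − e² = 0.543159
p = a(1 − e²) = 5.544 × 10^7 m × 0.543159 = 3.01127 × 10^7 m ≈ 30.11 Mm

Final answer: p = 30.11 Mm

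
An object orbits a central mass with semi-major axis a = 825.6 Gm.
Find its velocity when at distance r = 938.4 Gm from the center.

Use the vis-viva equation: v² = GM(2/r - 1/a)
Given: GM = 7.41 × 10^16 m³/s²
a = 825.6 Gm = 8.256 × 10^11 m
r = 938.4 Gm = 9.384 × 10^11 m
GM = 7.41 × 10^16 m³/s²
2/r − 1/a = 2.13129 × 10^-12 − 1.21124 × 10^-12 = 9.20047 × 10^-13 m⁻¹
v² = GM (2/r − 1/a) = 68175.5 m²/s²
v = 261.104 m/s ≈ 261.1 m/s

Final answer: 261.1 m/s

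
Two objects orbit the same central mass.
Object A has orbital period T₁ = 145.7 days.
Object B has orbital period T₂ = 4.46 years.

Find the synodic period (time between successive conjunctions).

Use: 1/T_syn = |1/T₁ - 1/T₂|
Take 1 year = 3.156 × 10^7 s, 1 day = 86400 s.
T₁ = 145.7 days = 1.25885 × 10^7 s
T₂ = 4.46 years = 1.40758 × 10^8 s
1/T₁ = 7.94377 × 10^-8 s⁻¹
1/T₂ = 7.10441 × 10^-9 s⁻¹
|1/T₁ − 1/T₂| = 7.23333 × 10^-8 s⁻¹
T_syn = 1 / |1/T₁ − 1/T₂| = 1.38249 × 10^7 s ≈ 160 days

Final answer: T_syn = 160 days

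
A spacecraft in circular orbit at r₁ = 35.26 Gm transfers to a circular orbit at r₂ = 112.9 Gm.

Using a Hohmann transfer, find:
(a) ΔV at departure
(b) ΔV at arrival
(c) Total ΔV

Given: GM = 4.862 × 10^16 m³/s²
r₁ = 35.26 Gm = 3.526 × 10^10 m
r₂ = 112.9 Gm = 1.129 × 10^11 m
GM = 4.862 × 10^16 m³/s²
Transfer ellipse: a_t = (r₁ + r₂)/2 = 7.408 × 10^10 m
Circular speed at r₁: v₁ = √(GM/r₁) = 1174.27 m/s
Transfer speed at r₁ (periapsis): v₁ₜ = √(GM(2/r₁ − 1/a_t)) = 1449.65 m/s
(a) ΔV₁ = v₁ₜ − v₁ = 275.383 m/s ≈ 275.4 m/s
Circular speed at r₂: v₂ = √(GM/r₂) = 656.237 m/s
Transfer speed at r₂ (apoapsis): v₂ₜ = √(GM(2/r₂ − 1/a_t)) = 452.742 m/s
(b) ΔV₂ = v₂ − v₂ₜ = 203.494 m/s ≈ 203.5 m/s
(c) ΔV_total = ΔV₁ + ΔV₂ = 478.878 m/s ≈ 478.9 m/s

Final answer:
(a) ΔV₁ = 275.4 m/s
(b) ΔV₂ = 203.5 m/s
(c) ΔV_total = 478.9 m/s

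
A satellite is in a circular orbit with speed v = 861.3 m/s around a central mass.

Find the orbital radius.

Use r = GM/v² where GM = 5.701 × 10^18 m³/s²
v = 861.3 m/s
GM = 5.701 × 10^18 m³/s²
v² = 741838 m²/s²
r = GM/v² = (5.701 × 10^18) / 741838 = 7.68497 × 10^12 m ≈ 7.685 Tm

Final answer: 7.685 Tm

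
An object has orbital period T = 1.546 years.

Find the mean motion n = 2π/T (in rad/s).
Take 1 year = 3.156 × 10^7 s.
T = 1.546 years = 4.87918 × 10^7 s
n = 2π / (4.87918 × 10^7 s) = 1.28776 × 10^-7 rad/s ≈ 1.288 × 10^-7 rad/s

Final answer: n = 1.288 × 10^-7 rad/s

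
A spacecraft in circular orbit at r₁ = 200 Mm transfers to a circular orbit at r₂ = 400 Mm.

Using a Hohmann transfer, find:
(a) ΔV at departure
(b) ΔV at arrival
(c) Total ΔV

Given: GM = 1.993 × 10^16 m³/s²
r₁ = 200 Mm = 2 × 10^8 m
r₂ = 400 Mm = 4 × 10^8 m
GM = 1.993 × 10^16 m³/s²
Transfer ellipse: a_t = (r₁ + r₂)/2 = 3 × 10^8 m
Circular speed at r₁: v₁ = √(GM/r₁) = 9982.48 m/s
Transfer speed at r₁ (periapsis): v₁ₜ = √(GM(2/r₁ − 1/a_t)) = 11526.8 m/s
(a) ΔV₁ = v₁ₜ − v₁ = 1544.3 m/s ≈ 1.544 km/s
Circular speed at r₂: v₂ = √(GM/r₂) = 7058.68 m/s
Transfer speed at r₂ (apoapsis): v₂ₜ = √(GM(2/r₂ − 1/a_t)) = 5763.39 m/s
(b) ΔV₂ = v₂ − v₂ₜ = 1295.29 m/s ≈ 1.295 km/s
(c) ΔV_total = ΔV₁ + ΔV₂ = 2839.59 m/s ≈ 2.84 km/s

Final answer:
(a) ΔV₁ = 1.544 km/s
(b) ΔV₂ = 1.295 km/s
(c) ΔV_total = 2.84 km/s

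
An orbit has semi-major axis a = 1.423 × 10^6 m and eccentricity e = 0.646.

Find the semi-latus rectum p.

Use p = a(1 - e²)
a = 1.423 × 10^6 m
e = 0.646,  e² = 0.417316,  1 − e² = 0.582684
p = a(1 − e²) = 1.423 × 10^6 m × 0.582684 = 829159 m ≈ 8.292 × 10^5 m

Final answer: p = 8.292 × 10^5 m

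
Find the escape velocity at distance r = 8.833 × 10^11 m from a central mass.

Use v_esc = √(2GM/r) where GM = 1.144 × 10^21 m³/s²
r = 8.833 × 10^11 m
GM = 1.144 × 10^21 m³/s²
2GM/r = 2 × (1.144 × 10^21) / (8.833 × 10^11) = 2.59029 × 10^9 m²/s²
v_esc = √(2GM/r) = 50894.9 m/s ≈ 50.89 km/s

Final answer: 50.89 km/s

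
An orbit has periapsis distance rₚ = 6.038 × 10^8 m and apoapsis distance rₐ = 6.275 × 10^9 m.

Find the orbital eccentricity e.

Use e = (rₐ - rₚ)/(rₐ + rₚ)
rₚ = 6.038 × 10^8 m
rₐ = 6.275 × 10^9 m
rₐ − rₚ = 5.6712 × 10^9 m
rₐ + rₚ = 6.8788 × 10^9 m
e = (rₐ − rₚ)/(rₐ + rₚ) = 0.824446

Final answer: e = 0.8244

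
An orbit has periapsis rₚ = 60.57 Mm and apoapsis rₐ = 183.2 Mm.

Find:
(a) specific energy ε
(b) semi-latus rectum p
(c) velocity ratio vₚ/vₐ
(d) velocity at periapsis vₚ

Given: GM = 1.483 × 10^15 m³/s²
rₚ = 60.57 Mm = 6.057 × 10^7 m
rₐ = 183.2 Mm = 1.832 × 10^8 m
GM = 1.483 × 10^15 m³/s²
a = (rₚ + rₐ)/2 = 1.21885 × 10^8 m
e = (rₐ − rₚ)/(rₐ + rₚ) = (1.2263 × 10^8) / (2.4377 × 10^8) = 0.503056
(a) 2a = 2.4377 × 10^8 m;  ε = −GM/(2a) = -6.0836 × 10^6 J/kg ≈ -6.084 MJ/kg
(b) 1 − e² = 0.746935;  p = a(1 − e²) = 1.21885 × 10^8 × 0.746935 = 9.10401 × 10^7 m ≈ 91.04 Mm
(c) vₚ/vₐ = rₐ/rₚ (angular momentum) = (1.832 × 10^8) / (6.057 × 10^7) = 3.0246 ≈ 3.025
(d) vₚ² = GM (2/rₚ − 1/a) = 1.483 × 10^15 × (3.30196 × 10^-8 − 8.20446 × 10^-9) = 3.68009 × 10^7 m²/s²;  vₚ = 6066.38 m/s ≈ 6.066 km/s

Final answer:
(a) specific energy ε = -6.084 MJ/kg
(b) semi-latus rectum p = 91.04 Mm
(c) velocity ratio vₚ/vₐ = 3.025
(d) velocity at periapsis vₚ = 6.066 km/s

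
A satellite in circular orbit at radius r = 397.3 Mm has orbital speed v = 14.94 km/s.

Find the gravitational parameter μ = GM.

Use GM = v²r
r = 397.3 Mm = 3.973 × 10^8 m
v = 14.94 km/s = 14940 m/s
v² = 2.23204 × 10^8 m²/s²
GM = v²r = 2.23204 × 10^8 × 3.973 × 10^8 = 8.86788 × 10^16 m³/s²
GM ≈ 8.868 × 10^16 m³/s²

Final answer: GM = 8.868 × 10^16 m³/s²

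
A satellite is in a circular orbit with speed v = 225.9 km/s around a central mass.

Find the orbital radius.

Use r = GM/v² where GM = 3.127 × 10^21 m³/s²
v = 225.9 km/s = 225900 m/s
GM = 3.127 × 10^21 m³/s²
v² = 5.10308 × 10^10 m²/s²
r = GM/v² = (3.127 × 10^21) / (5.10308 × 10^10) = 6.12767 × 10^10 m ≈ 6.128 × 10^10 m

Final answer: 6.128 × 10^10 m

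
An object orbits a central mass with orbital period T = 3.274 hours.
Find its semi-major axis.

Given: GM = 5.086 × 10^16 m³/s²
T = 3.274 hours = 11786.4 s
GM = 5.086 × 10^16 m³/s²
Kepler's third law: a³ = GM T² / (4π²)
T² = 1.38919 × 10^8 s²
a³ = (5.086 × 10^16) × (1.38919 × 10^8) / (4π²) = 1.78969 × 10^23 m³
a = (a³)^(1/3) = 5.63542 × 10^7 m ≈ 56.35 Mm

Final answer: 56.35 Mm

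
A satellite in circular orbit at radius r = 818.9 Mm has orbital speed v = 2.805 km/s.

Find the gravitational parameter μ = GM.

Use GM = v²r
r = 818.9 Mm = 8.189 × 10^8 m
v = 2.805 km/s = 2805 m/s
v² = 7.86802 × 10^6 m²/s²
GM = v²r = 7.86802 × 10^6 × 8.189 × 10^8 = 6.44313 × 10^15 m³/s²
GM ≈ 6.443 × 10^15 m³/s²

Final answer: GM = 6.443 × 10^15 m³/s²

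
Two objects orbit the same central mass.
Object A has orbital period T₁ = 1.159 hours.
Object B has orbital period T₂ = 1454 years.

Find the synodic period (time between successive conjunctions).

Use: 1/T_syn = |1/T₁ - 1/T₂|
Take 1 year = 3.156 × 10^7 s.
T₁ = 1.159 hours = 4172.4 s
T₂ = 1454 years = 4.58882 × 10^10 s
1/T₁ = 0.00023967 s⁻¹
1/T₂ = 2.17921 × 10^-11 s⁻¹
|1/T₁ − 1/T₂| = 0.00023967 s⁻¹
T_syn = 1 / |1/T₁ − 1/T₂| = 4172.4 s ≈ 1.159 hours

Final answer: T_syn = 1.159 hours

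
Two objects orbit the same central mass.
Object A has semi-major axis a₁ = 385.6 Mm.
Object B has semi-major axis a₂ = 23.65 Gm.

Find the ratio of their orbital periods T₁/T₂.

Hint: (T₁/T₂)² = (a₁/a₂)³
a₁ = 385.6 Mm = 3.856 × 10^8 m
a₂ = 23.65 Gm = 2.365 × 10^10 m
a₁/a₂ = 0.0163044
T₁/T₂ = (a₁/a₂)^(3/2) = (0.0163044)^1.5 = 0.00208189

Final answer: T₁/T₂ = 0.002082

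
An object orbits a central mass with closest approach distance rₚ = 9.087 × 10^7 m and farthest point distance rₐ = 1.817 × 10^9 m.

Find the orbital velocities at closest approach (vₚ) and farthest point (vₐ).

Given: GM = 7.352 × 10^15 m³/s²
rₚ = 9.087 × 10^7 m
rₐ = 1.817 × 10^9 m
GM = 7.352 × 10^15 m³/s²
a = (rₚ + rₐ)/2 = 9.53935 × 10^8 m
Vis-viva: v² = GM (2/r − 1/a)
vₚ² = 7.352 × 10^15 × (2.20095 × 10^-8 − 1.04829 × 10^-9) = 1.54107 × 10^8 m²/s²
vₚ = 12414 m/s ≈ 12.41 km/s
vₐ² = 7.352 × 10^15 × (1.10072 × 10^-9 − 1.04829 × 10^-9) = 385436 m²/s²
vₐ = 620.835 m/s ≈ 620.8 m/s

Final answer: vₚ = 12.41 km/s, vₐ = 620.8 m/s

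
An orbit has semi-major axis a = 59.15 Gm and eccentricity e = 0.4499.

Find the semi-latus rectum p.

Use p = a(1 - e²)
a = 59.15 Gm = 5.915 × 10^10 m
e = 0.4499,  e² = 0.20241,  1 − e² = 0.79759
p = a(1 − e²) = 5.915 × 10^10 m × 0.79759 = 4.71774 × 10^10 m ≈ 47.18 Gm

Final answer: p = 47.18 Gm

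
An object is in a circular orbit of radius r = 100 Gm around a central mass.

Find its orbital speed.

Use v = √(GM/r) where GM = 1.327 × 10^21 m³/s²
r = 100 Gm = 1 × 10^11 m
GM = 1.327 × 10^21 m³/s²
GM/r = (1.327 × 10^21) / (1 × 10^11) = 1.327 × 10^10 m²/s²
v = √(GM/r) = 115195 m/s ≈ 115.2 km/s

Final answer: 115.2 km/s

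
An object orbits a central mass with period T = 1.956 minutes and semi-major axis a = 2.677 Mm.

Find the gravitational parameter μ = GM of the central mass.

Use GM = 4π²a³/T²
T = 1.956 minutes = 117.36 s
a = 2.677 Mm = 2.677 × 10^6 m
a³ = 1.91843 × 10^19 m³
T² = 13773.4 s²
GM = 4π² × (1.91843 × 10^19) / 13773.4 = 5.49876 × 10^16 m³/s²
GM ≈ 5.499 × 10^16 m³/s²

Final answer: GM = 5.499 × 10^16 m³/s²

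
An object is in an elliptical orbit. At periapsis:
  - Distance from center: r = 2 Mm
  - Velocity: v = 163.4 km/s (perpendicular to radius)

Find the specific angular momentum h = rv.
r = 2 Mm = 2 × 10^6 m
v = 163.4 km/s = 163400 m/s
h = rv = 2 × 10^6 × 163400 = 3.268 × 10^11 m²/s ≈ 3.268 × 10^11 m²/s

Final answer: h = 3.268 × 10^11 m²/s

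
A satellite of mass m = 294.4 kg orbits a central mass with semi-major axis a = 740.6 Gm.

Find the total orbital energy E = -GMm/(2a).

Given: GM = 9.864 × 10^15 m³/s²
a = 740.6 Gm = 7.406 × 10^11 m
GM = 9.864 × 10^15 m³/s²
2a = 1.4812 × 10^12 m
GMm = 9.864 × 10^15 × 294.4 = 2.90396 × 10^18 m³·kg/s²
E = −GMm/(2a) = -1.96055 × 10^6 J ≈ -1.961 MJ

Final answer: -1.961 MJ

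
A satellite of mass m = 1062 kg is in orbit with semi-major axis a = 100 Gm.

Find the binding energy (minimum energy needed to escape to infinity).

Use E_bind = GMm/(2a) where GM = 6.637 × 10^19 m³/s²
a = 100 Gm = 1 × 10^11 m
GM = 6.637 × 10^19 m³/s²
m = 1062 kg
GMm = 6.637 × 10^19 × 1062 = 7.04849 × 10^22 m³·kg/s²
2a = 2 × 10^11 m
E_bind = GMm/(2a) = 3.52425 × 10^11 J ≈ 352.4 GJ

Final answer: 352.4 GJ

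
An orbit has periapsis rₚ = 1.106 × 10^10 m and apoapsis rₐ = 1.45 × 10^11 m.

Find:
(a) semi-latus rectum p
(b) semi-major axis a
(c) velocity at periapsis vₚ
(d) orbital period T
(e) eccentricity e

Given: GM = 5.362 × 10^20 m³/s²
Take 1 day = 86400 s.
rₚ = 1.106 × 10^10 m
rₐ = 1.45 × 10^11 m
GM = 5.362 × 10^20 m³/s²
a = (rₚ + rₐ)/2 = 7.803 × 10^10 m
e = (rₐ − rₚ)/(rₐ + rₚ) = (1.3394 × 10^11) / (1.5606 × 10^11) = 0.85826
(a) 1 − e² = 0.26339;  p = a(1 − e²) = 7.803 × 10^10 × 0.26339 = 2.05524 × 10^10 m ≈ 2.055 × 10^10 m
(b) a = 7.803 × 10^10 m ≈ 7.803 × 10^10 m
(c) vₚ² = GM (2/rₚ − 1/a) = 5.362 × 10^20 × (1.80832 × 10^-10 − 1.28156 × 10^-11) = 9.00903 × 10^10 m²/s²;  vₚ = 300150 m/s ≈ 300.2 km/s
(d) a³ = 4.751 × 10^32 m³;  T = 2π √(a³/GM) = 2π × 941302 s = 5.91438 × 10^6 s ≈ 68.45 days
(e) e = 0.85826 ≈ 0.8583

Final answer:
(a) semi-latus rectum p = 2.055 × 10^10 m
(b) semi-major axis a = 7.803 × 10^10 m
(c) velocity at periapsis vₚ = 300.2 km/s
(d) orbital period T = 68.45 days
(e) eccentricity e = 0.8583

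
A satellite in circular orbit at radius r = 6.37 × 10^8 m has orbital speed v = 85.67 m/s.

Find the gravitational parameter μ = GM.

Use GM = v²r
r = 6.37 × 10^8 m
v = 85.67 m/s
v² = 7339.35 m²/s²
GM = v²r = 7339.35 × 6.37 × 10^8 = 4.67517 × 10^12 m³/s²
GM ≈ 4.675 × 10^12 m³/s²

Final answer: GM = 4.675 × 10^12 m³/s²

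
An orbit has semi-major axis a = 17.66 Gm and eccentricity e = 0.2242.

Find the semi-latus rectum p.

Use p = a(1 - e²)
a = 17.66 Gm = 1.766 × 10^10 m
e = 0.2242,  e² = 0.0502656,  1 − e² = 0.949734
p = a(1 − e²) = 1.766 × 10^10 m × 0.949734 = 1.67723 × 10^10 m ≈ 16.77 Gm

Final answer: p = 16.77 Gm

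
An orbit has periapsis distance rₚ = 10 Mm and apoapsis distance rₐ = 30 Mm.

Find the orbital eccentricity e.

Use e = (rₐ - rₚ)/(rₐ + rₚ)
rₚ = 10 Mm = 1 × 10^7 m
rₐ = 30 Mm = 3 × 10^7 m
rₐ − rₚ = 2 × 10^7 m
rₐ + rₚ = 4 × 10^7 m
e = (rₐ − rₚ)/(rₐ + rₚ) = 0.5

Final answer: e = 0.5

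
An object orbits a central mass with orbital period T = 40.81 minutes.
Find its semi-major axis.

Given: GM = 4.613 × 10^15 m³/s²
T = 40.81 minutes = 2448.6 s
GM = 4.613 × 10^15 m³/s²
Kepler's third law: a³ = GM T² / (4π²)
T² = 5.99564 × 10^6 s²
a³ = (4.613 × 10^15) × (5.99564 × 10^6) / (4π²) = 7.00583 × 10^20 m³
a = (a³)^(1/3) = 8.8815 × 10^6 m ≈ 8.882 Mm

Final answer: 8.882 Mm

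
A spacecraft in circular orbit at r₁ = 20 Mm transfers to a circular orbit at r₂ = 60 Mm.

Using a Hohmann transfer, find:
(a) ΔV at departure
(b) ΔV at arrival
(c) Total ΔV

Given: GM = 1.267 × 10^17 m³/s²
r₁ = 20 Mm = 2 × 10^7 m
r₂ = 60 Mm = 6 × 10^7 m
GM = 1.267 × 10^17 m³/s²
Transfer ellipse: a_t = (r₁ + r₂)/2 = 4 × 10^7 m
Circular speed at r₁: v₁ = √(GM/r₁) = 79592.7 m/s
Transfer speed at r₁ (periapsis): v₁ₜ = √(GM(2/r₁ − 1/a_t)) = 97480.8 m/s
(a) ΔV₁ = v₁ₜ − v₁ = 17888.1 m/s ≈ 17.89 km/s
Circular speed at r₂: v₂ = √(GM/r₂) = 45952.9 m/s
Transfer speed at r₂ (apoapsis): v₂ₜ = √(GM(2/r₂ − 1/a_t)) = 32493.6 m/s
(b) ΔV₂ = v₂ − v₂ₜ = 13459.3 m/s ≈ 13.46 km/s
(c) ΔV_total = ΔV₁ + ΔV₂ = 31347.3 m/s ≈ 31.35 km/s

Final answer:
(a) ΔV₁ = 17.89 km/s
(b) ΔV₂ = 13.46 km/s
(c) ΔV_total = 31.35 km/s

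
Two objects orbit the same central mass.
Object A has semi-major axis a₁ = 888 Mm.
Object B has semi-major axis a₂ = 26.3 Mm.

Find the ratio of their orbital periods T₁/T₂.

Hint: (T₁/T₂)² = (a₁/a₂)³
a₁ = 888 Mm = 8.88 × 10^8 m
a₂ = 26.3 Mm = 2.63 × 10^7 m
a₁/a₂ = 33.7643
T₁/T₂ = (a₁/a₂)^(3/2) = (33.7643)^1.5 = 196.194

Final answer: T₁/T₂ = 196.2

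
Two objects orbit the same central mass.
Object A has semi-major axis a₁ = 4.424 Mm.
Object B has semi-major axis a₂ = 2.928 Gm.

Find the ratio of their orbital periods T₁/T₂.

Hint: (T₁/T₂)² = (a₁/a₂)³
a₁ = 4.424 Mm = 4.424 × 10^6 m
a₂ = 2.928 Gm = 2.928 × 10^9 m
a₁/a₂ = 0.00151093
T₁/T₂ = (a₁/a₂)^(3/2) = (0.00151093)^1.5 = 5.87308 × 10^-5

Final answer: T₁/T₂ = 5.873 × 10^-5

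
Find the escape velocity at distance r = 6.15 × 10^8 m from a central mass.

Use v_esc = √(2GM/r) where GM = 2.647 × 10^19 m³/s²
r = 6.15 × 10^8 m
GM = 2.647 × 10^19 m³/s²
2GM/r = 2 × (2.647 × 10^19) / (6.15 × 10^8) = 8.60813 × 10^10 m²/s²
v_esc = √(2GM/r) = 293396 m/s ≈ 293.4 km/s

Final answer: 293.4 km/s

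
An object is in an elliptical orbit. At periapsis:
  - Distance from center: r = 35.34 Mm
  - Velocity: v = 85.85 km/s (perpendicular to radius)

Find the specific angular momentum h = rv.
r = 35.34 Mm = 3.534 × 10^7 m
v = 85.85 km/s = 85850 m/s
h = rv = 3.534 × 10^7 × 85850 = 3.03394 × 10^12 m²/s ≈ 3.034 × 10^12 m²/s

Final answer: h = 3.034 × 10^12 m²/s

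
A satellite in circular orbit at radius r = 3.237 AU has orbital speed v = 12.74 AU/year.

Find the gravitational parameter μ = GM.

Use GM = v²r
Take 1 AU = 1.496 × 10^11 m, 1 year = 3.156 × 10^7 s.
r = 3.237 AU = 4.84255 × 10^11 m
v = 12.74 AU/year = 60389.9 m/s
v² = 3.64694 × 10^9 m²/s²
GM = v²r = 3.64694 × 10^9 × 4.84255 × 10^11 = 1.76605 × 10^21 m³/s²
GM ≈ 1.766 × 10^21 m³/s²

Final answer: GM = 1.766 × 10^21 m³/s²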